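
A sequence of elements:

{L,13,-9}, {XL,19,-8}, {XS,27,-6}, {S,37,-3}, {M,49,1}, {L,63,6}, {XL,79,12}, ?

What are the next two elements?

Size — repeats L → XL → XS → S → M: L, XL, XS, S, M, L, XL → XS → S.
Second slot: 13, 19, 27, 37, 49, 63, 79 → 97 → 117 (differences are 6, 8, 10, … (increasing by 2 each time)).
Third slot goes -9, -8, -6, -3, 1, 6, 12 → 19 → 27 (differences are 1, 2, 3, … (increasing by 1 each time)).
Putting the parts together: {XS,97,19} and then {S,117,27}.

{XS,97,19}, {S,117,27}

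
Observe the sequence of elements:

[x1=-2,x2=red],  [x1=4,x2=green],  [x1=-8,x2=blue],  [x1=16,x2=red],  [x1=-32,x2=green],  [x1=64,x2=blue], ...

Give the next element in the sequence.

For the x1, ×(-2) each step: -2, 4, -8, 16, -32, 64 → -128.
X2: red, green, blue, red, green, blue → red (repeats red → green → blue).
Putting it together: [x1=-128,x2=red].

[x1=-128,x2=red]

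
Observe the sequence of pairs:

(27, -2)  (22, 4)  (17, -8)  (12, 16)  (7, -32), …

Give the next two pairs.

(2, 64), (-3, -128)

For the first part, −5 each step: 27, 22, 17, 12, 7 → 2 → -3.
Second part: -2, 4, -8, 16, -32 → 64 → -128 (×(-2) each step).
Putting the parts together: (2, 64) and then (-3, -128).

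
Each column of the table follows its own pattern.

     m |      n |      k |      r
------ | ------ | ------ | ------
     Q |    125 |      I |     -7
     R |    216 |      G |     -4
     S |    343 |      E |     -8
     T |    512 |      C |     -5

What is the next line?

Column m: Q, R, S, T → U (letters move forward 1 place in the alphabet).
Column n goes 125, 216, 343, 512 → 729 (perfect cubes: 5³, 6³, 7³, …).
Column k: I, G, E, C → A (letters move back 2 places in the alphabet).
Column r: alternating steps +3, −4, +3, −4, …, so -7, -4, -8, -5 → -9.
Putting it together: U  729  A  -9.

U  729  A  -9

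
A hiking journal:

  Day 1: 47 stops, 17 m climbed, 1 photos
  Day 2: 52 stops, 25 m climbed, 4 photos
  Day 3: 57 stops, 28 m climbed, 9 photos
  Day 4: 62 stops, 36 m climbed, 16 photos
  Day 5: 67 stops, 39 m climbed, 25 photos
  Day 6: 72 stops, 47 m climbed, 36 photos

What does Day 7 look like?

Stops: +5 each step, so 47, 52, 57, 62, 67, 72 → 77.
M climbed — alternating steps +8, +3, +8, +3, …: 17, 25, 28, 36, 39, 47 → 50.
Photos goes 1, 4, 9, 16, 25, 36 → 49 (perfect squares: 1², 2², 3², …).
Combining the parts gives 77 stops, 50 m climbed, 49 photos.

77 stops, 50 m climbed, 49 photos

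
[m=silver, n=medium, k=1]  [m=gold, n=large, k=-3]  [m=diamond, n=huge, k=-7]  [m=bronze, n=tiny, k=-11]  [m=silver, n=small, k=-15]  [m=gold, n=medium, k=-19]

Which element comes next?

M — repeats silver → gold → diamond → bronze: silver, gold, diamond, bronze, silver, gold → diamond.
For the n, repeats medium → large → huge → tiny → small: medium, large, huge, tiny, small, medium → large.
K: 1, -3, -7, -11, -15, -19 → -23 (−4 each step).
Putting it together: [m=diamond, n=large, k=-23].

[m=diamond, n=large, k=-23]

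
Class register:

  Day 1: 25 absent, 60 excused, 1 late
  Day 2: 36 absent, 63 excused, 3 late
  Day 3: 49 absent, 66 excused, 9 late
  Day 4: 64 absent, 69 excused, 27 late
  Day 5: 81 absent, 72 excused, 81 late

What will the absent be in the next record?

100

Absent: 25, 36, 49, 64, 81 → 100 (perfect squares: 5², 6², 7², …).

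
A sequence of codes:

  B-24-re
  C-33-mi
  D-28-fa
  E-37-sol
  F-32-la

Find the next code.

For the letter, letters move forward 1 place in the alphabet: B, C, D, E, F → G.
For the second component, alternating steps +9, −5, +9, −5, …: 24, 33, 28, 37, 32 → 41.
Note: runs through the solfège scale do→ti; re, mi, fa, sol, la → ti.
Putting it together: G-41-ti.

G-41-ti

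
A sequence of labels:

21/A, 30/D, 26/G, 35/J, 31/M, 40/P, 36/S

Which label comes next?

45/V

First component goes 21, 30, 26, 35, 31, 40, 36 → 45 (alternating steps +9, −4, +9, −4, …).
For the letter, letters move forward 3 places in the alphabet: A, D, G, J, M, P, S → V.
So the next label is 45/V.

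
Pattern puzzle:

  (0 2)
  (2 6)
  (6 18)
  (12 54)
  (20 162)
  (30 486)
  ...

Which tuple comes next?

(42 1458)

For the first value, differences are 2, 4, 6, … (increasing by 2 each time): 0, 2, 6, 12, 20, 30 → 42.
Second value: ×3 each step; 2, 6, 18, 54, 162, 486 → 1458.
So the next tuple is (42 1458).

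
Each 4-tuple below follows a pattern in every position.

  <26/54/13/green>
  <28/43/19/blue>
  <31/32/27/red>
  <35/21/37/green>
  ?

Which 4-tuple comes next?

First coordinate — differences are 2, 3, 4, … (increasing by 1 each time): 26, 28, 31, 35 → 40.
Second coordinate: −11 each step; 54, 43, 32, 21 → 10.
Third coordinate: differences are 6, 8, 10, … (increasing by 2 each time), so 13, 19, 27, 37 → 49.
Colour: repeats green → blue → red; green, blue, red, green → blue.
Putting it together: <40/10/49/blue>.

<40/10/49/blue>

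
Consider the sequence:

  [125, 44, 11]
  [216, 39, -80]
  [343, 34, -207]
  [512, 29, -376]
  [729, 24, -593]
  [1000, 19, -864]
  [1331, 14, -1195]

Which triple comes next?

[1728, 9, -1592]

First value — perfect cubes: 5³, 6³, 7³, …: 125, 216, 343, 512, 729, 1000, 1331 → 1728.
Second value: −5 each step; 44, 39, 34, 29, 24, 19, 14 → 9.
Third value: together with the first value always sums to 136; 11, -80, -207, -376, -593, -864, -1195 → -1592.
Putting it together: [1728, 9, -1592].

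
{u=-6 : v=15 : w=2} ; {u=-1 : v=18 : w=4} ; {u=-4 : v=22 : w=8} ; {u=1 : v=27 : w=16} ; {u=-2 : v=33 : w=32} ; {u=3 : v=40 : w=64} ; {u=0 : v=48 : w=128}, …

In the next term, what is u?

5

U — alternating steps +5, −3, +5, −3, …: -6, -1, -4, 1, -2, 3, 0 → 5.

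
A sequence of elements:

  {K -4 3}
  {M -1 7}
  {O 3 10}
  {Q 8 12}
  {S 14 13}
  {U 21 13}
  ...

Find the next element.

Letter: letters move forward 2 places in the alphabet, so K, M, O, Q, S, U → W.
Second slot goes -4, -1, 3, 8, 14, 21 → 29 (differences are 3, 4, 5, … (increasing by 1 each time)).
Third slot: 3, 7, 10, 12, 13, 13 → 12 (differences are 4, 3, 2, … (decreasing by 1 each time)).
Combining the parts gives {W 29 12}.

{W 29 12}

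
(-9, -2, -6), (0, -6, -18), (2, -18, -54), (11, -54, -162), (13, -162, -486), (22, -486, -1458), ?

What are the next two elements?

First coordinate — alternating steps +9, +2, +9, +2, …: -9, 0, 2, 11, 13, 22 → 24 → 33.
Second coordinate: ×3 each step, so -2, -6, -18, -54, -162, -486 → -1458 → -4374.
Third coordinate: -6, -18, -54, -162, -486, -1458 → -4374 → -13122 (always 3 × the second coordinate).
So the next two elements are (24, -1458, -4374) and (33, -4374, -13122).

(24, -1458, -4374), (33, -4374, -13122)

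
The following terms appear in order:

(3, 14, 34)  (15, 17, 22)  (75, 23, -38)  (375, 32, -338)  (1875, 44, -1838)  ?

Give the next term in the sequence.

First part: ×5 each step, so 3, 15, 75, 375, 1875 → 9375.
For the second part, differences are 3, 6, 9, … (increasing by 3 each time): 14, 17, 23, 32, 44 → 59.
Third part: together with the first part always sums to 37, so 34, 22, -38, -338, -1838 → -9338.
Putting it together: (9375, 59, -9338).

(9375, 59, -9338)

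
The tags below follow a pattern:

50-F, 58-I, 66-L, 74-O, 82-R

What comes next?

90-U

First component: +8 each step, so 50, 58, 66, 74, 82 → 90.
Letter: letters move forward 3 places in the alphabet, so F, I, L, O, R → U.
So the next tag is 90-U.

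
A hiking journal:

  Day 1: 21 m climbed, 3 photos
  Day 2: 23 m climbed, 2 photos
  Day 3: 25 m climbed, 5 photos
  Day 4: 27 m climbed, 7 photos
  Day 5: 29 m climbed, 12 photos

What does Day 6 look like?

31 m climbed, 19 photos

M climbed goes 21, 23, 25, 27, 29 → 31 (+2 each step).
Photos goes 3, 2, 5, 7, 12 → 19 (each term is the sum of the two before it).
Putting it together: 31 m climbed, 19 photos.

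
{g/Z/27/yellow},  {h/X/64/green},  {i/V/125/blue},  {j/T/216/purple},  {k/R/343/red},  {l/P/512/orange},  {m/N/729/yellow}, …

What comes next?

{n/L/1000/green}

First letter: letters move forward 1 place in the alphabet, so g, h, i, j, k, l, m → n.
Second letter: letters move back 2 places in the alphabet, so Z, X, V, T, R, P, N → L.
Third value goes 27, 64, 125, 216, 343, 512, 729 → 1000 (perfect cubes: 3³, 4³, 5³, …).
Colour: repeats yellow → green → blue → purple → red → orange, so yellow, green, blue, purple, red, orange, yellow → green.
Putting it together: {n/L/1000/green}.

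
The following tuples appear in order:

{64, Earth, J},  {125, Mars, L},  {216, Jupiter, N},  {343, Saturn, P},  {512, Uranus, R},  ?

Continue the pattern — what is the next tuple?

For the first entry, perfect cubes: 4³, 5³, 6³, …: 64, 125, 216, 343, 512 → 729.
Planet — runs through the planets Mercury→Neptune: Earth, Mars, Jupiter, Saturn, Uranus → Neptune.
For the letter, letters move forward 2 places in the alphabet: J, L, N, P, R → T.
Combining the parts gives {729, Neptune, T}.

{729, Neptune, T}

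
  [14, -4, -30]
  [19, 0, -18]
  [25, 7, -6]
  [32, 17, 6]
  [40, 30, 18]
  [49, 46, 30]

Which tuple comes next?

[59, 65, 42]

First coordinate: differences are 5, 6, 7, … (increasing by 1 each time), so 14, 19, 25, 32, 40, 49 → 59.
Second coordinate: differences are 4, 7, 10, … (increasing by 3 each time); -4, 0, 7, 17, 30, 46 → 65.
Third coordinate — +12 each step: -30, -18, -6, 6, 18, 30 → 42.
Combining the parts gives [59, 65, 42].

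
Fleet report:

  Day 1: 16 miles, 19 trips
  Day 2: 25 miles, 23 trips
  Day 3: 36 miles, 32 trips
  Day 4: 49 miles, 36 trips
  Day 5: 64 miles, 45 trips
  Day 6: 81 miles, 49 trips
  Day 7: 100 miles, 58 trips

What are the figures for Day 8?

121 miles, 62 trips

Miles: perfect squares: 4², 5², 6², …, so 16, 25, 36, 49, 64, 81, 100 → 121.
For the trips, alternating steps +4, +9, +4, +9, …: 19, 23, 32, 36, 45, 49, 58 → 62.
So the next record is 121 miles, 62 trips.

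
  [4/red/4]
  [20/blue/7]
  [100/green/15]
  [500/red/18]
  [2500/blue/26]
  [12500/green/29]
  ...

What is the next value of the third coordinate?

37

First coordinate: ×5 each step; 4, 20, 100, 500, 2500, 12500 → 62500.
Colour: red, blue, green, red, blue, green → red (repeats red → blue → green).
For the third coordinate, alternating steps +3, +8, +3, +8, …: 4, 7, 15, 18, 26, 29 → 37.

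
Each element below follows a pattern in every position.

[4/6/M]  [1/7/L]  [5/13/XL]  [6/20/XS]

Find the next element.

[11/33/S]

First coordinate: each term is the sum of the two before it, so 4, 1, 5, 6 → 11.
Second coordinate — each term is the sum of the two before it: 6, 7, 13, 20 → 33.
Size goes M, L, XL, XS → S (runs through clothing sizes XS→XL).
Putting it together: [11/33/S].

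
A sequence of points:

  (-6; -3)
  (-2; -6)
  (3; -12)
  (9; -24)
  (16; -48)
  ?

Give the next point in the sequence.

(24; -96)

First coordinate: -6, -2, 3, 9, 16 → 24 (differences are 4, 5, 6, … (increasing by 1 each time)).
Second coordinate: -3, -6, -12, -24, -48 → -96 (×2 each step).
Putting it together: (24; -96).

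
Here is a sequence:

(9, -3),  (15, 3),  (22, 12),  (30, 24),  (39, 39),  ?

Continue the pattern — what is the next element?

(49, 57)

First coordinate: differences are 6, 7, 8, … (increasing by 1 each time), so 9, 15, 22, 30, 39 → 49.
Second coordinate — differences are 6, 9, 12, … (increasing by 3 each time): -3, 3, 12, 24, 39 → 57.
So the next element is (49, 57).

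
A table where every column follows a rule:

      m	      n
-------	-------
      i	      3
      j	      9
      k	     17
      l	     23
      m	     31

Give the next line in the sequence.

n  37

Column m goes i, j, k, l, m → n (letters move forward 1 place in the alphabet).
Column n: alternating steps +6, +8, +6, +8, …, so 3, 9, 17, 23, 31 → 37.
Combining the parts gives n  37.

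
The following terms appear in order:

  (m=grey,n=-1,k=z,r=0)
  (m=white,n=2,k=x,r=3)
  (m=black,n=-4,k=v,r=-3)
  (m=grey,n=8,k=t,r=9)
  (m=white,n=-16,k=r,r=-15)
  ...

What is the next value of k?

K: letters move back 2 places in the alphabet, so z, x, v, t, r → p.

p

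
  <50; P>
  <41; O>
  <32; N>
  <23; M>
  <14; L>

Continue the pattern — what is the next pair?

<5; K>

First part — −9 each step: 50, 41, 32, 23, 14 → 5.
Letter: letters move back 1 place in the alphabet, so P, O, N, M, L → K.
Putting it together: <5; K>.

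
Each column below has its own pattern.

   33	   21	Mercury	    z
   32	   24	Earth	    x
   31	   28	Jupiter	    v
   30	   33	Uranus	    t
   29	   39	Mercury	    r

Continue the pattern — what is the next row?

28  46  Earth  p

For the first component, −1 each step: 33, 32, 31, 30, 29 → 28.
Second component goes 21, 24, 28, 33, 39 → 46 (differences are 3, 4, 5, … (increasing by 1 each time)).
Planet: repeats Mercury → Earth → Jupiter → Uranus, so Mercury, Earth, Jupiter, Uranus, Mercury → Earth.
Letter: letters move back 2 places in the alphabet; z, x, v, t, r → p.
So the next row is 28  46  Earth  p.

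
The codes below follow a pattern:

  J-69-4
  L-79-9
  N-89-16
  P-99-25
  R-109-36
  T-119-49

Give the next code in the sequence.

Letter: letters move forward 2 places in the alphabet, so J, L, N, P, R, T → V.
Second component: +10 each step; 69, 79, 89, 99, 109, 119 → 129.
Third component: perfect squares: 2², 3², 4², …, so 4, 9, 16, 25, 36, 49 → 64.
So the next code is V-129-64.

V-129-64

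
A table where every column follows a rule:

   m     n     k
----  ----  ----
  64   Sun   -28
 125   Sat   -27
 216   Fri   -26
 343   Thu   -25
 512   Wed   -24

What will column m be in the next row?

729

Column m — perfect cubes: 4³, 5³, 6³, …: 64, 125, 216, 343, 512 → 729.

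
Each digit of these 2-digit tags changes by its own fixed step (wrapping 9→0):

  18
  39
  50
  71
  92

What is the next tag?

13

First digit: +2 each step, mod 10, so 1, 3, 5, 7, 9 → 1.
Second digit: 8, 9, 0, 1, 2 → 3 (+1 each step, mod 10).
So the next tag is 13.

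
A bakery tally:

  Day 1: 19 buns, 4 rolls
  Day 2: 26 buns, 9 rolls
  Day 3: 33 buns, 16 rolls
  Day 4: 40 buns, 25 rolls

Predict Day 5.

Buns goes 19, 26, 33, 40 → 47 (+7 each step).
Rolls goes 4, 9, 16, 25 → 36 (perfect squares: 2², 3², 4², …).
Putting it together: 47 buns, 36 rolls.

47 buns, 36 rolls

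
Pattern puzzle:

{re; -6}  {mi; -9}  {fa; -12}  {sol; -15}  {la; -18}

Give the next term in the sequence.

{ti; -21}

Note goes re, mi, fa, sol, la → ti (runs through the solfège scale do→ti).
Second coordinate: −3 each step; -6, -9, -12, -15, -18 → -21.
Combining the parts gives {ti; -21}.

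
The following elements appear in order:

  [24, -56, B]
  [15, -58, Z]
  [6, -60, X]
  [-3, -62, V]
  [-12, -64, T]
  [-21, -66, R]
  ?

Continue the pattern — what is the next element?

First component: 24, 15, 6, -3, -12, -21 → -30 (−9 each step).
Second component: −2 each step; -56, -58, -60, -62, -64, -66 → -68.
For the letter, letters move back 2 places in the alphabet, wrapping A→Z: B, Z, X, V, T, R → P.
Putting it together: [-30, -68, P].

[-30, -68, P]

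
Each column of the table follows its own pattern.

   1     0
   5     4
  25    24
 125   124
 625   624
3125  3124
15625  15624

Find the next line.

First component: ×5 each step, so 1, 5, 25, 125, 625, 3125, 15625 → 78125.
Second component — always 1 less than the first component: 0, 4, 24, 124, 624, 3124, 15624 → 78124.
Putting it together: 78125  78124.

78125  78124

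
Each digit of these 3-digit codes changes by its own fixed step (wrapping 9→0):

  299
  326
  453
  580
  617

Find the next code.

744

For the first digit, +1 each step, mod 10: 2, 3, 4, 5, 6 → 7.
Second digit: +3 each step, mod 10, so 9, 2, 5, 8, 1 → 4.
Third digit — −3 each step, mod 10: 9, 6, 3, 0, 7 → 4.
Putting it together: 744.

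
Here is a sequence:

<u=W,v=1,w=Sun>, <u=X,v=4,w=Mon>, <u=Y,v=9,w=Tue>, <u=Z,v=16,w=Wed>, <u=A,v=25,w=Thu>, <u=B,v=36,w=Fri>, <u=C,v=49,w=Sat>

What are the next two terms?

U — letters move forward 1 place in the alphabet, wrapping Z→A: W, X, Y, Z, A, B, C → D → E.
V goes 1, 4, 9, 16, 25, 36, 49 → 64 → 81 (perfect squares: 1², 2², 3², …).
W: runs through the weekdays Mon→Sun, so Sun, Mon, Tue, Wed, Thu, Fri, Sat → Sun → Mon.
So the next two terms are <u=D,v=64,w=Sun> and <u=E,v=81,w=Mon>.

<u=D,v=64,w=Sun>, <u=E,v=81,w=Mon>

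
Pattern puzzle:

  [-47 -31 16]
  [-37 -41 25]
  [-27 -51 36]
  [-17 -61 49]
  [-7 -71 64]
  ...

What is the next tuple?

First slot: -47, -37, -27, -17, -7 → 3 (+10 each step).
For the second slot, −10 each step: -31, -41, -51, -61, -71 → -81.
For the third slot, perfect squares: 4², 5², 6², …: 16, 25, 36, 49, 64 → 81.
Putting it together: [3 -81 81].

[3 -81 81]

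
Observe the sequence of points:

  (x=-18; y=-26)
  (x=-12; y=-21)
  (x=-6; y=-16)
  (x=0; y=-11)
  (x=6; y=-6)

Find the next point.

(x=12; y=-1)

X: +6 each step, so -18, -12, -6, 0, 6 → 12.
Y: -26, -21, -16, -11, -6 → -1 (+5 each step).
So the next point is (x=12; y=-1).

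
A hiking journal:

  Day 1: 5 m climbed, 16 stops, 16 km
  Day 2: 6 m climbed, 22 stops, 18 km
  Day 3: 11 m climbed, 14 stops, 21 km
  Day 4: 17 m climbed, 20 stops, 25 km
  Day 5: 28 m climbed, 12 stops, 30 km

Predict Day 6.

45 m climbed, 18 stops, 36 km

M climbed goes 5, 6, 11, 17, 28 → 45 (each term is the sum of the two before it).
Stops: alternating steps +6, −8, +6, −8, …, so 16, 22, 14, 20, 12 → 18.
Km: differences are 2, 3, 4, … (increasing by 1 each time); 16, 18, 21, 25, 30 → 36.
So the next line is 45 m climbed, 18 stops, 36 km.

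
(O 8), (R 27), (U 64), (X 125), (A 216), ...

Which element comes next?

(D 343)

Letter: letters move forward 3 places in the alphabet, wrapping Z→A, so O, R, U, X, A → D.
Second component — perfect cubes: 2³, 3³, 4³, …: 8, 27, 64, 125, 216 → 343.
Combining the parts gives (D 343).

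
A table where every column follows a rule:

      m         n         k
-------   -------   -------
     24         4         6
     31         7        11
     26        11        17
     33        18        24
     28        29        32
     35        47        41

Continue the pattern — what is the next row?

30  76  51

For the column m, alternating steps +7, −5, +7, −5, …: 24, 31, 26, 33, 28, 35 → 30.
Column n: each term is the sum of the two before it; 4, 7, 11, 18, 29, 47 → 76.
Column k: differences are 5, 6, 7, … (increasing by 1 each time), so 6, 11, 17, 24, 32, 41 → 51.
Putting it together: 30  76  51.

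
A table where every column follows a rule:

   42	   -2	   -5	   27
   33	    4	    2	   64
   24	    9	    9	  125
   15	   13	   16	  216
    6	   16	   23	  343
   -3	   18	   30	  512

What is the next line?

-12  19  37  729

First component: 42, 33, 24, 15, 6, -3 → -12 (−9 each step).
Second component: -2, 4, 9, 13, 16, 18 → 19 (differences are 6, 5, 4, … (decreasing by 1 each time)).
Third component: -5, 2, 9, 16, 23, 30 → 37 (+7 each step).
Fourth component: 27, 64, 125, 216, 343, 512 → 729 (perfect cubes: 3³, 4³, 5³, …).
So the next line is -12  19  37  729.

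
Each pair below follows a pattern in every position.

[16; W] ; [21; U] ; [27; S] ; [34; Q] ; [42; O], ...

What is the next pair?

[51; M]

First value: differences are 5, 6, 7, … (increasing by 1 each time), so 16, 21, 27, 34, 42 → 51.
Letter: letters move back 2 places in the alphabet, so W, U, S, Q, O → M.
Putting it together: [51; M].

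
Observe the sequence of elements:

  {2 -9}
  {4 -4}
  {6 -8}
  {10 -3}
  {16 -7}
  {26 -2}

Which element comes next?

First value: each term is the sum of the two before it, so 2, 4, 6, 10, 16, 26 → 42.
Second value — alternating steps +5, −4, +5, −4, …: -9, -4, -8, -3, -7, -2 → -6.
Putting it together: {42 -6}.

{42 -6}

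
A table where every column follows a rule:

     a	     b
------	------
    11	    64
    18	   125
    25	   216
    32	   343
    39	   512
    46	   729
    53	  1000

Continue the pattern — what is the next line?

60  1331

Column a goes 11, 18, 25, 32, 39, 46, 53 → 60 (+7 each step).
Column b: perfect cubes: 4³, 5³, 6³, …, so 64, 125, 216, 343, 512, 729, 1000 → 1331.
Combining the parts gives 60  1331.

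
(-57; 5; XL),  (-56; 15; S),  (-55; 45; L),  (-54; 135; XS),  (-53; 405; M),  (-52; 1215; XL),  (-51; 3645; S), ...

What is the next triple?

First component: +1 each step, so -57, -56, -55, -54, -53, -52, -51 → -50.
Second component: ×3 each step; 5, 15, 45, 135, 405, 1215, 3645 → 10935.
Size — repeats XL → S → L → XS → M: XL, S, L, XS, M, XL, S → L.
Putting it together: (-50; 10935; L).

(-50; 10935; L)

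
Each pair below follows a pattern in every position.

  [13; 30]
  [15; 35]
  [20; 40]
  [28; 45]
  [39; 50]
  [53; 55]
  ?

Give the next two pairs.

[70; 60], [90; 65]

First coordinate — differences are 2, 5, 8, … (increasing by 3 each time): 13, 15, 20, 28, 39, 53 → 70 → 90.
Second coordinate: 30, 35, 40, 45, 50, 55 → 60 → 65 (+5 each step).
Putting the parts together: [70; 60] and then [90; 65].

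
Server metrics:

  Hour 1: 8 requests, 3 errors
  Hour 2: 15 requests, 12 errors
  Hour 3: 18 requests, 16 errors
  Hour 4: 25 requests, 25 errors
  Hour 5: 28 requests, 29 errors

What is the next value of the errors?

Requests: alternating steps +7, +3, +7, +3, …, so 8, 15, 18, 25, 28 → 35.
Errors — alternating steps +9, +4, +9, +4, …: 3, 12, 16, 25, 29 → 38.

38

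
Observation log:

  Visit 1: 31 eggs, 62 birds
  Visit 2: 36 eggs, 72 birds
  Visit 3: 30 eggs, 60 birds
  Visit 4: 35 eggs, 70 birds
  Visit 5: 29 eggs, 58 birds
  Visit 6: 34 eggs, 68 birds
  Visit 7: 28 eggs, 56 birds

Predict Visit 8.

33 eggs, 66 birds

For the eggs, alternating steps +5, −6, +5, −6, …: 31, 36, 30, 35, 29, 34, 28 → 33.
Birds: always 2 × the eggs, so 62, 72, 60, 70, 58, 68, 56 → 66.
Combining the parts gives 33 eggs, 66 birds.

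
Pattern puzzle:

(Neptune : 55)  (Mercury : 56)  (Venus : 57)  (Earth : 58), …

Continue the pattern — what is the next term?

(Mars : 59)

Planet: runs through the planets Mercury→Neptune, so Neptune, Mercury, Venus, Earth → Mars.
Second part goes 55, 56, 57, 58 → 59 (+1 each step).
So the next term is (Mars : 59).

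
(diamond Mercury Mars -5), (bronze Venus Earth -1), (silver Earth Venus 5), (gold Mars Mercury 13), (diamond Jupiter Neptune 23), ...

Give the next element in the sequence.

Rank: repeats diamond → bronze → silver → gold; diamond, bronze, silver, gold, diamond → bronze.
First planet: Mercury, Venus, Earth, Mars, Jupiter → Saturn (runs through the planets Mercury→Neptune).
Second planet goes Mars, Earth, Venus, Mercury, Neptune → Uranus (runs backward through the planets Mercury→Neptune).
Fourth slot: differences are 4, 6, 8, … (increasing by 2 each time), so -5, -1, 5, 13, 23 → 35.
Combining the parts gives (bronze Saturn Uranus 35).

(bronze Saturn Uranus 35)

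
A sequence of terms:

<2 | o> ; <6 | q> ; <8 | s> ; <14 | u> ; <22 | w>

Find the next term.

First slot goes 2, 6, 8, 14, 22 → 36 (each term is the sum of the two before it).
For the letter, letters move forward 2 places in the alphabet: o, q, s, u, w → y.
Combining the parts gives <36 | y>.

<36 | y>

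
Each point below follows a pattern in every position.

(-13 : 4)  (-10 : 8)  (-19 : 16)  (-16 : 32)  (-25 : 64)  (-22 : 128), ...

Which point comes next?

First entry: -13, -10, -19, -16, -25, -22 → -31 (alternating steps +3, −9, +3, −9, …).
Second entry: 4, 8, 16, 32, 64, 128 → 256 (×2 each step).
So the next point is (-31 : 256).

(-31 : 256)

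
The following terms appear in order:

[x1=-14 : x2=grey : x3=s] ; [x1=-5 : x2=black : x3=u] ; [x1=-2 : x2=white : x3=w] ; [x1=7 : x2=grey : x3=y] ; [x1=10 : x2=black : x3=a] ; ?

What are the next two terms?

X1: -14, -5, -2, 7, 10 → 19 → 22 (alternating steps +9, +3, +9, +3, …).
X2: repeats grey → black → white, so grey, black, white, grey, black → white → grey.
X3 — letters move forward 2 places in the alphabet, wrapping Z→A: s, u, w, y, a → c → e.
Putting the parts together: [x1=19 : x2=white : x3=c] and then [x1=22 : x2=grey : x3=e].

[x1=19 : x2=white : x3=c], [x1=22 : x2=grey : x3=e]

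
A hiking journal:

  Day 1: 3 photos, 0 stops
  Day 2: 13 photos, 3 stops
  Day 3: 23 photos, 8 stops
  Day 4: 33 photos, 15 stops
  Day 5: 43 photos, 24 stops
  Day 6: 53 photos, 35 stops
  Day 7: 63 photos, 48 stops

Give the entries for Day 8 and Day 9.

73 photos, 63 stops; 83 photos, 80 stops

For the photos, +10 each step: 3, 13, 23, 33, 43, 53, 63 → 73 → 83.
Stops: differences are 3, 5, 7, … (increasing by 2 each time); 0, 3, 8, 15, 24, 35, 48 → 63 → 80.
So the next two lines are 73 photos, 63 stops and 83 photos, 80 stops.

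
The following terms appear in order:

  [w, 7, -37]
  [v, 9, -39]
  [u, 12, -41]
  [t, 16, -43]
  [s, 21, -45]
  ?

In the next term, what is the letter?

r

Letter — letters move back 1 place in the alphabet: w, v, u, t, s → r.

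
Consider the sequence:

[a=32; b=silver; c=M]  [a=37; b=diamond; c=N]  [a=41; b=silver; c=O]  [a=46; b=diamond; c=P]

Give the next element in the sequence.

For the a, alternating steps +5, +4, +5, +4, …: 32, 37, 41, 46 → 50.
B: silver, diamond, silver, diamond → silver (alternates silver ↔ diamond).
C goes M, N, O, P → Q (letters move forward 1 place in the alphabet).
So the next element is [a=50; b=silver; c=Q].

[a=50; b=silver; c=Q]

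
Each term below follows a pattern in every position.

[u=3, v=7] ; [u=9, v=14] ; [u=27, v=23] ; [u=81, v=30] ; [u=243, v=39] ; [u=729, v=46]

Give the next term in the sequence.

U — ×3 each step: 3, 9, 27, 81, 243, 729 → 2187.
V: alternating steps +7, +9, +7, +9, …, so 7, 14, 23, 30, 39, 46 → 55.
Combining the parts gives [u=2187, v=55].

[u=2187, v=55]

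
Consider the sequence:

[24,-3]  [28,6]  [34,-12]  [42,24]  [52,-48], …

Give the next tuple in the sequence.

[64,96]

First value — differences are 4, 6, 8, … (increasing by 2 each time): 24, 28, 34, 42, 52 → 64.
For the second value, ×(-2) each step: -3, 6, -12, 24, -48 → 96.
Putting it together: [64,96].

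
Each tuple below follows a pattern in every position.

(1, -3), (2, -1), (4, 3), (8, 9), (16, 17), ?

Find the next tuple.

First value: ×2 each step; 1, 2, 4, 8, 16 → 32.
Second value: -3, -1, 3, 9, 17 → 27 (differences are 2, 4, 6, … (increasing by 2 each time)).
Putting it together: (32, 27).

(32, 27)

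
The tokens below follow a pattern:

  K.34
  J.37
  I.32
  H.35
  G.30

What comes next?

F.33

Letter goes K, J, I, H, G → F (letters move back 1 place in the alphabet).
Second component: alternating steps +3, −5, +3, −5, …, so 34, 37, 32, 35, 30 → 33.
So the next token is F.33.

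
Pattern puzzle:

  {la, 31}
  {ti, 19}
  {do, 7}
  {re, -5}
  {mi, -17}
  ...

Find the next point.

{fa, -29}

Note: runs through the solfège scale do→ti; la, ti, do, re, mi → fa.
For the second coordinate, −12 each step: 31, 19, 7, -5, -17 → -29.
Putting it together: {fa, -29}.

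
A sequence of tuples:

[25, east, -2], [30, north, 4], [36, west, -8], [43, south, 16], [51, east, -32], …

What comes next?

[60, north, 64]

First slot: differences are 5, 6, 7, … (increasing by 1 each time), so 25, 30, 36, 43, 51 → 60.
Direction: repeats east → north → west → south, so east, north, west, south, east → north.
For the third slot, ×(-2) each step: -2, 4, -8, 16, -32 → 64.
Putting it together: [60, north, 64].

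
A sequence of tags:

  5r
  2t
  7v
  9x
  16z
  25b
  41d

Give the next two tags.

First component: 5, 2, 7, 9, 16, 25, 41 → 66 → 107 (each term is the sum of the two before it).
Letter: letters move forward 2 places in the alphabet, wrapping Z→A; r, t, v, x, z, b, d → f → h.
So the next two tags are 66f and 107h.

66f, 107h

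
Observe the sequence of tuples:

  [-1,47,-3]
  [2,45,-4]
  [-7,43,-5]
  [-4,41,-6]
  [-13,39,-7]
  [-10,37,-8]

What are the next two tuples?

[-19,35,-9], [-16,33,-10]

First component: alternating steps +3, −9, +3, −9, …, so -1, 2, -7, -4, -13, -10 → -19 → -16.
Second component — −2 each step: 47, 45, 43, 41, 39, 37 → 35 → 33.
Third component — −1 each step: -3, -4, -5, -6, -7, -8 → -9 → -10.
So the next two tuples are [-19,35,-9] and [-16,33,-10].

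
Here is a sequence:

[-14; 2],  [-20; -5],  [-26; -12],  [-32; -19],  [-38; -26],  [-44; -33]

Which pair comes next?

First value — −6 each step: -14, -20, -26, -32, -38, -44 → -50.
Second value — −7 each step: 2, -5, -12, -19, -26, -33 → -40.
Combining the parts gives [-50; -40].

[-50; -40]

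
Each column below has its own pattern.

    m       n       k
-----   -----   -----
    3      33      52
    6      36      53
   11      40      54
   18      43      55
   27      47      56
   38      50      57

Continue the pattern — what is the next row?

51  54  58

For the column m, differences are 3, 5, 7, … (increasing by 2 each time): 3, 6, 11, 18, 27, 38 → 51.
Column n goes 33, 36, 40, 43, 47, 50 → 54 (alternating steps +3, +4, +3, +4, …).
Column k — +1 each step: 52, 53, 54, 55, 56, 57 → 58.
So the next row is 51  54  58.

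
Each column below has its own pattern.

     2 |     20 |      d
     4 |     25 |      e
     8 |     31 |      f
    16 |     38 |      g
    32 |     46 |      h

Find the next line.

First component: 2, 4, 8, 16, 32 → 64 (×2 each step).
Second component: 20, 25, 31, 38, 46 → 55 (differences are 5, 6, 7, … (increasing by 1 each time)).
Letter: d, e, f, g, h → i (letters move forward 1 place in the alphabet).
Combining the parts gives 64  55  i.

64  55  i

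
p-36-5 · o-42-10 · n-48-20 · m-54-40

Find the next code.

l-60-80

Letter: letters move back 1 place in the alphabet, so p, o, n, m → l.
Second component: +6 each step; 36, 42, 48, 54 → 60.
Third component: 5, 10, 20, 40 → 80 (×2 each step).
So the next code is l-60-80.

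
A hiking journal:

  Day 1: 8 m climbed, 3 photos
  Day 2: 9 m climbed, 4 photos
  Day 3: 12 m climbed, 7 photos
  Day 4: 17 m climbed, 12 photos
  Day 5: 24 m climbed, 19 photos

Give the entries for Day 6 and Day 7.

M climbed goes 8, 9, 12, 17, 24 → 33 → 44 (differences are 1, 3, 5, … (increasing by 2 each time)).
Photos — differences are 1, 3, 5, … (increasing by 2 each time): 3, 4, 7, 12, 19 → 28 → 39.
Putting the parts together: 33 m climbed, 28 photos and then 44 m climbed, 39 photos.

33 m climbed, 28 photos; 44 m climbed, 39 photos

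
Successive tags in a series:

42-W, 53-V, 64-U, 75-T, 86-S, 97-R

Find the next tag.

First component: +11 each step; 42, 53, 64, 75, 86, 97 → 108.
For the letter, letters move back 1 place in the alphabet: W, V, U, T, S, R → Q.
Combining the parts gives 108-Q.

108-Q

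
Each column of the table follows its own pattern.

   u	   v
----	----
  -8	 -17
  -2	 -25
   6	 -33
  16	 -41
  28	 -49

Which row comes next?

42  -57

Column u: differences are 6, 8, 10, … (increasing by 2 each time); -8, -2, 6, 16, 28 → 42.
Column v goes -17, -25, -33, -41, -49 → -57 (−8 each step).
Combining the parts gives 42  -57.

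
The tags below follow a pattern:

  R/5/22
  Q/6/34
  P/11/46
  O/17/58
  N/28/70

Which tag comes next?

M/45/82

Letter: letters move back 1 place in the alphabet; R, Q, P, O, N → M.
For the second component, each term is the sum of the two before it: 5, 6, 11, 17, 28 → 45.
For the third component, +12 each step: 22, 34, 46, 58, 70 → 82.
So the next tag is M/45/82.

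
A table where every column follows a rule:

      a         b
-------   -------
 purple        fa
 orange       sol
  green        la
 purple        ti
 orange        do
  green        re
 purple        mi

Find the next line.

orange  fa

Column a: purple, orange, green, purple, orange, green, purple → orange (repeats purple → orange → green).
Column b: fa, sol, la, ti, do, re, mi → fa (runs through the solfège scale do→ti).
Combining the parts gives orange  fa.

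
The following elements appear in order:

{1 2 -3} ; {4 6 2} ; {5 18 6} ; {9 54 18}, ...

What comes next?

First part: each term is the sum of the two before it, so 1, 4, 5, 9 → 14.
For the second part, ×3 each step: 2, 6, 18, 54 → 162.
Third part: -3, 2, 6, 18 → 54 (always the previous value of the second part).
Combining the parts gives {14 162 54}.

{14 162 54}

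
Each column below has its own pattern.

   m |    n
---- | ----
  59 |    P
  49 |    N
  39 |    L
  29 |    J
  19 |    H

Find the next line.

9  F

Column m: −10 each step, so 59, 49, 39, 29, 19 → 9.
Column n — letters move back 2 places in the alphabet: P, N, L, J, H → F.
Combining the parts gives 9  F.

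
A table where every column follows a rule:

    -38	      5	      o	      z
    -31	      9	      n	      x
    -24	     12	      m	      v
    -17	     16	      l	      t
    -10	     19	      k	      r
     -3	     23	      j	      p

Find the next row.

First component goes -38, -31, -24, -17, -10, -3 → 4 (+7 each step).
Second component: 5, 9, 12, 16, 19, 23 → 26 (alternating steps +4, +3, +4, +3, …).
For the first letter, letters move back 1 place in the alphabet: o, n, m, l, k, j → i.
Second letter: letters move back 2 places in the alphabet; z, x, v, t, r, p → n.
So the next row is 4  26  i  n.

4  26  i  n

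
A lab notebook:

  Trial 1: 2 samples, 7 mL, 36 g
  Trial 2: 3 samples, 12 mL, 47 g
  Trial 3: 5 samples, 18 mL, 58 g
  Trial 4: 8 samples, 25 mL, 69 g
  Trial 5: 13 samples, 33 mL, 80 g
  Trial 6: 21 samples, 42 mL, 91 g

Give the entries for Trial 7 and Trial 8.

34 samples, 52 mL, 102 g; 55 samples, 63 mL, 113 g

Samples: 2, 3, 5, 8, 13, 21 → 34 → 55 (each term is the sum of the two before it).
ML: 7, 12, 18, 25, 33, 42 → 52 → 63 (differences are 5, 6, 7, … (increasing by 1 each time)).
G goes 36, 47, 58, 69, 80, 91 → 102 → 113 (+11 each step).
Putting the parts together: 34 samples, 52 mL, 102 g and then 55 samples, 63 mL, 113 g.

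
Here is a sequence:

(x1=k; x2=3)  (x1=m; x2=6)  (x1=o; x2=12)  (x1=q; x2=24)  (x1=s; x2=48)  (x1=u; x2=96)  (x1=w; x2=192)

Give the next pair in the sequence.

(x1=y; x2=384)

X1: k, m, o, q, s, u, w → y (letters move forward 2 places in the alphabet).
X2 goes 3, 6, 12, 24, 48, 96, 192 → 384 (×2 each step).
Putting it together: (x1=y; x2=384).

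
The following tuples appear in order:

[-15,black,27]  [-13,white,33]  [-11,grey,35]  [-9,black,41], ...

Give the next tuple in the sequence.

First component: +2 each step, so -15, -13, -11, -9 → -7.
For the shade, repeats black → white → grey: black, white, grey, black → white.
Third component: alternating steps +6, +2, +6, +2, …; 27, 33, 35, 41 → 43.
Combining the parts gives [-7,white,43].

[-7,white,43]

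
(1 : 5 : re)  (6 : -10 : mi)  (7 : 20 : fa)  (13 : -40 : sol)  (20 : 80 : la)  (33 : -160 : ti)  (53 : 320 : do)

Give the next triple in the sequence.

First part: each term is the sum of the two before it; 1, 6, 7, 13, 20, 33, 53 → 86.
For the second part, ×(-2) each step: 5, -10, 20, -40, 80, -160, 320 → -640.
Note: runs through the solfège scale do→ti; re, mi, fa, sol, la, ti, do → re.
So the next triple is (86 : -640 : re).

(86 : -640 : re)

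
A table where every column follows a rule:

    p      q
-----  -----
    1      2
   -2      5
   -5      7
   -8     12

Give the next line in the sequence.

-11  19

Column p goes 1, -2, -5, -8 → -11 (−3 each step).
Column q — each term is the sum of the two before it: 2, 5, 7, 12 → 19.
So the next line is -11  19.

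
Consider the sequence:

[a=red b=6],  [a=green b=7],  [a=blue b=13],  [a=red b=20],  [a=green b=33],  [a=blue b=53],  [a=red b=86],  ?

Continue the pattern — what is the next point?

[a=green b=139]

A: repeats red → green → blue; red, green, blue, red, green, blue, red → green.
B: each term is the sum of the two before it, so 6, 7, 13, 20, 33, 53, 86 → 139.
Putting it together: [a=green b=139].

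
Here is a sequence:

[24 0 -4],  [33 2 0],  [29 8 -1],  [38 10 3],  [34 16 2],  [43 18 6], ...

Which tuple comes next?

First value: 24, 33, 29, 38, 34, 43 → 39 (alternating steps +9, −4, +9, −4, …).
For the second value, alternating steps +2, +6, +2, +6, …: 0, 2, 8, 10, 16, 18 → 24.
For the third value, alternating steps +4, −1, +4, −1, …: -4, 0, -1, 3, 2, 6 → 5.
Combining the parts gives [39 24 5].

[39 24 5]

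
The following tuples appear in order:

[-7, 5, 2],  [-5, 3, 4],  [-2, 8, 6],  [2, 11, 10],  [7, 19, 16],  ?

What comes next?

[13, 30, 26]

First coordinate: -7, -5, -2, 2, 7 → 13 (differences are 2, 3, 4, … (increasing by 1 each time)).
Second coordinate goes 5, 3, 8, 11, 19 → 30 (each term is the sum of the two before it).
For the third coordinate, each term is the sum of the two before it: 2, 4, 6, 10, 16 → 26.
So the next tuple is [13, 30, 26].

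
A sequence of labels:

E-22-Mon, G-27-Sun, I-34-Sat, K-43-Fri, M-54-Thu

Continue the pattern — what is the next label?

O-67-Wed

For the letter, letters move forward 2 places in the alphabet: E, G, I, K, M → O.
For the second component, differences are 5, 7, 9, … (increasing by 2 each time): 22, 27, 34, 43, 54 → 67.
For the day, runs backward through the weekdays Mon→Sun: Mon, Sun, Sat, Fri, Thu → Wed.
Combining the parts gives O-67-Wed.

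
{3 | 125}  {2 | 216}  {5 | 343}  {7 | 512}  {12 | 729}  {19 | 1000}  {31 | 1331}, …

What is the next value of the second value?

For the first value, each term is the sum of the two before it: 3, 2, 5, 7, 12, 19, 31 → 50.
Second value: perfect cubes: 5³, 6³, 7³, …; 125, 216, 343, 512, 729, 1000, 1331 → 1728.

1728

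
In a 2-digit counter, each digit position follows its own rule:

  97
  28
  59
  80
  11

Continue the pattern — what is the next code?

42

First digit: +3 each step, mod 10, so 9, 2, 5, 8, 1 → 4.
Second digit: +1 each step, mod 10; 7, 8, 9, 0, 1 → 2.
So the next code is 42.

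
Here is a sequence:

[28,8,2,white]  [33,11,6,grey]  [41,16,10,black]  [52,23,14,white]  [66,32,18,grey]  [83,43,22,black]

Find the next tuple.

First entry goes 28, 33, 41, 52, 66, 83 → 103 (differences are 5, 8, 11, … (increasing by 3 each time)).
Second entry: differences are 3, 5, 7, … (increasing by 2 each time); 8, 11, 16, 23, 32, 43 → 56.
Third entry: 2, 6, 10, 14, 18, 22 → 26 (+4 each step).
Shade goes white, grey, black, white, grey, black → white (repeats white → grey → black).
Combining the parts gives [103,56,26,white].

[103,56,26,white]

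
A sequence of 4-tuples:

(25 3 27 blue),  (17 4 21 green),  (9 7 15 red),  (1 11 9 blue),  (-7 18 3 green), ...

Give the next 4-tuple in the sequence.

(-15 29 -3 red)

First part — −8 each step: 25, 17, 9, 1, -7 → -15.
Second part: 3, 4, 7, 11, 18 → 29 (each term is the sum of the two before it).
Third part: −6 each step; 27, 21, 15, 9, 3 → -3.
Colour — repeats blue → green → red: blue, green, red, blue, green → red.
So the next 4-tuple is (-15 29 -3 red).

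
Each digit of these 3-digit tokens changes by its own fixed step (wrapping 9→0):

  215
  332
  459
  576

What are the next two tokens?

First digit: 2, 3, 4, 5 → 6 → 7 (+1 each step, mod 10).
Second digit goes 1, 3, 5, 7 → 9 → 1 (+2 each step, mod 10).
Third digit — −3 each step, mod 10: 5, 2, 9, 6 → 3 → 0.
Putting the parts together: 693 and then 710.

693, 710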